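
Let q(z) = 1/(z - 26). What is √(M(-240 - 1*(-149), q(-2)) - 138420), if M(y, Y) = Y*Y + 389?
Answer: I*√108216303/28 ≈ 371.53*I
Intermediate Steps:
q(z) = 1/(-26 + z)
M(y, Y) = 389 + Y² (M(y, Y) = Y² + 389 = 389 + Y²)
√(M(-240 - 1*(-149), q(-2)) - 138420) = √((389 + (1/(-26 - 2))²) - 138420) = √((389 + (1/(-28))²) - 138420) = √((389 + (-1/28)²) - 138420) = √((389 + 1/784) - 138420) = √(304977/784 - 138420) = √(-108216303/784) = I*√108216303/28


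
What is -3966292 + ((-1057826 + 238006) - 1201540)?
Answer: -5987652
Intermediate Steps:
-3966292 + ((-1057826 + 238006) - 1201540) = -3966292 + (-819820 - 1201540) = -3966292 - 2021360 = -5987652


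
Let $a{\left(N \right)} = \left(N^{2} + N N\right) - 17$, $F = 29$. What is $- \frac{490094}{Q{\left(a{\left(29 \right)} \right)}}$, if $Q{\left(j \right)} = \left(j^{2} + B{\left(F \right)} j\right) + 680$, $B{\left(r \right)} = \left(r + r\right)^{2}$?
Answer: $- \frac{490094}{8373965} \approx -0.058526$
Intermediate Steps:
$B{\left(r \right)} = 4 r^{2}$ ($B{\left(r \right)} = \left(2 r\right)^{2} = 4 r^{2}$)
$a{\left(N \right)} = -17 + 2 N^{2}$ ($a{\left(N \right)} = \left(N^{2} + N^{2}\right) - 17 = 2 N^{2} - 17 = -17 + 2 N^{2}$)
$Q{\left(j \right)} = 680 + j^{2} + 3364 j$ ($Q{\left(j \right)} = \left(j^{2} + 4 \cdot 29^{2} j\right) + 680 = \left(j^{2} + 4 \cdot 841 j\right) + 680 = \left(j^{2} + 3364 j\right) + 680 = 680 + j^{2} + 3364 j$)
$- \frac{490094}{Q{\left(a{\left(29 \right)} \right)}} = - \frac{490094}{680 + \left(-17 + 2 \cdot 29^{2}\right)^{2} + 3364 \left(-17 + 2 \cdot 29^{2}\right)} = - \frac{490094}{680 + \left(-17 + 2 \cdot 841\right)^{2} + 3364 \left(-17 + 2 \cdot 841\right)} = - \frac{490094}{680 + \left(-17 + 1682\right)^{2} + 3364 \left(-17 + 1682\right)} = - \frac{490094}{680 + 1665^{2} + 3364 \cdot 1665} = - \frac{490094}{680 + 2772225 + 5601060} = - \frac{490094}{8373965}$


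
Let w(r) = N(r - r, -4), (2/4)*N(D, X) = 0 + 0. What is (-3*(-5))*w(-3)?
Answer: 0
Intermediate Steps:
N(D, X) = 0 (N(D, X) = 2*(0 + 0) = 2*0 = 0)
w(r) = 0
(-3*(-5))*w(-3) = -3*(-5)*0 = 15*0 = 0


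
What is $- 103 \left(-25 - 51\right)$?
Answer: $7828$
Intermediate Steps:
$- 103 \left(-25 - 51\right) = \left(-103\right) \left(-76\right) = 7828$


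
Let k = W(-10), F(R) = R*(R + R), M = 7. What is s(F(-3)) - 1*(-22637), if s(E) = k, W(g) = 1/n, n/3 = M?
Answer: 475378/21 ≈ 22637.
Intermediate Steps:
F(R) = 2*R² (F(R) = R*(2*R) = 2*R²)
n = 21 (n = 3*7 = 21)
W(g) = 1/21
k = 1/21 ≈ 0.047619
s(E) = 1/21
s(F(-3)) - 1*(-22637) = 1/21 - 1*(-22637) = 1/21 + 22637 = 475378/21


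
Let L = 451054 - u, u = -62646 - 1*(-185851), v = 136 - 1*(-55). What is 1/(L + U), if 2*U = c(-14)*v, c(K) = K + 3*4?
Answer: 1/327658 ≈ 3.0520e-6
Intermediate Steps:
v = 191 (v = 136 + 55 = 191)
c(K) = 12 + K (c(K) = K + 12 = 12 + K)
u = 123205 (u = -62646 + 185851 = 123205)
L = 327849 (L = 451054 - 1*123205 = 451054 - 123205 = 327849)
U = -191 (U = ((12 - 14)*191)/2 = (-2*191)/2 = (1/2)*(-382) = -191)
1/(L + U) = 1/(327849 - 191) = 1/327658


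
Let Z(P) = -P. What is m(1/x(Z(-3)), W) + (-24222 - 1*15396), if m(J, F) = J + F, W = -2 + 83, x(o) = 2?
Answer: -79073/2 ≈ -39537.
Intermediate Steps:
W = 81
m(J, F) = F + J
m(1/x(Z(-3)), W) + (-24222 - 1*15396) = (81 + 1/2) + (-24222 - 1*15396) = (81 + ½) + (-24222 - 15396) = 163/2 - 39618 = -79073/2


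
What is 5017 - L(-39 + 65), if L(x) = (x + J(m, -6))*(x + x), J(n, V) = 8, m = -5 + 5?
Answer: 3249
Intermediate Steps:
m = 0
L(x) = 2*x*(8 + x) (L(x) = (x + 8)*(x + x) = (8 + x)*(2*x) = 2*x*(8 + x))
5017 - L(-39 + 65) = 5017 - 2*(-39 + 65)*(8 + (-39 + 65)) = 5017 - 2*26*(8 + 26) = 5017 - 2*26*34 = 5017 - 1*1768 = 5017 - 1768 = 3249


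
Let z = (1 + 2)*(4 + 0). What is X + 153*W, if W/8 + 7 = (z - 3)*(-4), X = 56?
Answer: -52576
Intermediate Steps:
z = 12 (z = 3*4 = 12)
W = -344 (W = -56 + 8*((12 - 3)*(-4)) = -56 + 8*(9*(-4)) = -56 + 8*(-36) = -56 - 288 = -344)
X + 153*W = 56 + 153*(-344) = 56 - 52632 = -52576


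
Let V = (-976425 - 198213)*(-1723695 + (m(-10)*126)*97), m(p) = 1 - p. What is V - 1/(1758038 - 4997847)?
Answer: 6048065609720965927/3239809 ≈ 1.8668e+12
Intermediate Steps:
V = 1866796965414 (V = (-976425 - 198213)*(-1723695 + ((1 - 1*(-10))*126)*97) = -1174638*(-1723695 + ((1 + 10)*126)*97) = -1174638*(-1723695 + (11*126)*97) = -1174638*(-1723695 + 1386*97) = -1174638*(-1723695 + 134442) = -1174638*(-1589253) = 1866796965414)
V - 1/(1758038 - 4997847) = 1866796965414 - 1/(1758038 - 4997847) = 1866796965414 - 1/(-3239809) = 1866796965414 - 1*(-1/3239809) = 1866796965414 + 1/3239809 = 6048065609720965927/3239809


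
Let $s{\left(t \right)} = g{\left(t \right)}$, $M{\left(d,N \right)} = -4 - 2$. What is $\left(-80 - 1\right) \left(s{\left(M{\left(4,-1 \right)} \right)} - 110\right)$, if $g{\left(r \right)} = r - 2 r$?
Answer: $8424$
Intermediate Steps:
$M{\left(d,N \right)} = -6$ ($M{\left(d,N \right)} = -4 - 2 = -6$)
$g{\left(r \right)} = - r$
$s{\left(t \right)} = - t$
$\left(-80 - 1\right) \left(s{\left(M{\left(4,-1 \right)} \right)} - 110\right) = \left(-80 - 1\right) \left(\left(-1\right) \left(-6\right) - 110\right) = \left(-80 - 1\right) \left(6 - 110\right) = \left(-81\right) \left(-104\right) = 8424$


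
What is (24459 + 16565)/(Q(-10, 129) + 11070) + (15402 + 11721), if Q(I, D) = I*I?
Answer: 151502467/5585 ≈ 27127.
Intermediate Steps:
Q(I, D) = I²
(24459 + 16565)/(Q(-10, 129) + 11070) + (15402 + 11721) = (24459 + 16565)/((-10)² + 11070) + (15402 + 11721) = 41024/(100 + 11070) + 27123 = 41024/11170 + 27123 = 41024*(1/11170) + 27123 = 20512/5585 + 27123 = 151502467/5585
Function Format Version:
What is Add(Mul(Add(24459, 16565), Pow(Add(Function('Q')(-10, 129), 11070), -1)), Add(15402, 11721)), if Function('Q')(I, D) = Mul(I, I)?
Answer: Rational(151502467, 5585) ≈ 27127.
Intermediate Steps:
Function('Q')(I, D) = Pow(I, 2)
Add(Mul(Add(24459, 16565), Pow(Add(Function('Q')(-10, 129), 11070), -1)), Add(15402, 11721)) = Add(Mul(Add(24459, 16565), Pow(Add(Pow(-10, 2), 11070), -1)), Add(15402, 11721)) = Add(Mul(41024, Pow(Add(100, 11070), -1)), 27123) = Add(Mul(41024, Pow(11170, -1)), 27123) = Add(Mul(41024, Rational(1, 11170)), 27123) = Add(Rational(20512, 5585), 27123) = Rational(151502467, 5585)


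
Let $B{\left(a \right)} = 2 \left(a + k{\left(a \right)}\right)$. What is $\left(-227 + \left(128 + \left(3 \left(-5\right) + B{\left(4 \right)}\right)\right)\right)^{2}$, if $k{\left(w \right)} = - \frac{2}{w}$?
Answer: $11449$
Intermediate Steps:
$B{\left(a \right)} = - \frac{4}{a} + 2 a$ ($B{\left(a \right)} = 2 \left(a - \frac{2}{a}\right) = - \frac{4}{a} + 2 a$)
$\left(-227 + \left(128 + \left(3 \left(-5\right) + B{\left(4 \right)}\right)\right)\right)^{2} = \left(-227 + \left(128 + \left(3 \left(-5\right) + \left(- \frac{4}{4} + 2 \cdot 4\right)\right)\right)\right)^{2} = \left(-227 + \left(128 + \left(-15 + \left(\left(-4\right) \frac{1}{4} + 8\right)\right)\right)\right)^{2} = \left(-227 + \left(128 + \left(-15 + \left(-1 + 8\right)\right)\right)\right)^{2} = \left(-227 + \left(128 + \left(-15 + 7\right)\right)\right)^{2} = \left(-227 + \left(128 - 8\right)\right)^{2} = \left(-227 + 120\right)^{2} = \left(-107\right)^{2} = 11449$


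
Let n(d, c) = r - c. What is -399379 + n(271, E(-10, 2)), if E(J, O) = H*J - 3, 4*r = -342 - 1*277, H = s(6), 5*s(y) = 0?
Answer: -1598123/4 ≈ -3.9953e+5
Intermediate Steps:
s(y) = 0 (s(y) = (⅕)*0 = 0)
H = 0
r = -619/4 (r = (-342 - 1*277)/4 = (-342 - 277)/4 = (¼)*(-619) = -619/4 ≈ -154.75)
E(J, O) = -3 (E(J, O) = 0*J - 3 = 0 - 3 = -3)
n(d, c) = -619/4 - c
-399379 + n(271, E(-10, 2)) = -399379 + (-619/4 - 1*(-3)) = -399379 + (-619/4 + 3) = -399379 - 607/4 = -1598123/4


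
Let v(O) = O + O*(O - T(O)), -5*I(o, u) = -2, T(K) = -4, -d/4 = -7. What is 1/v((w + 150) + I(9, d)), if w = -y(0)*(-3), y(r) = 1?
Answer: 25/607464 ≈ 4.1155e-5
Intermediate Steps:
d = 28 (d = -4*(-7) = 28)
I(o, u) = ⅖ (I(o, u) = -⅕*(-2) = ⅖)
w = 3 (w = -1*1*(-3) = -1*(-3) = 3)
v(O) = O + O*(4 + O) (v(O) = O + O*(O - 1*(-4)) = O + O*(O + 4) = O + O*(4 + O))
1/v((w + 150) + I(9, d)) = 1/(((3 + 150) + ⅖)*(5 + ((3 + 150) + ⅖))) = 1/((153 + ⅖)*(5 + (153 + ⅖))) = 1/(767*(5 + 767/5)/5) = 1/((767/5)*(792/5)) = 1/(607464/25) = 25/607464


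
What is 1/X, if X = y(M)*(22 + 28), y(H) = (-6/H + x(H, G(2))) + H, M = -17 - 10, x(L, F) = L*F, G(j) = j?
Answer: -9/36350 ≈ -0.00024759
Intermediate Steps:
x(L, F) = F*L
M = -27
y(H) = -6/H + 3*H (y(H) = (-6/H + 2*H) + H = -6/H + 3*H)
X = -36350/9 (X = (-6/(-27) + 3*(-27))*(22 + 28) = (-6*(-1/27) - 81)*50 = (2/9 - 81)*50 = -727/9*50 = -36350/9 ≈ -4038.9)
1/X = 1/(-36350/9) = -9/36350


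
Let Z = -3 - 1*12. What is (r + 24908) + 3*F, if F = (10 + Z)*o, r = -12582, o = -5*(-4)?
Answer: 12026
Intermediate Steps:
o = 20
Z = -15 (Z = -3 - 12 = -15)
F = -100 (F = (10 - 15)*20 = -5*20 = -100)
(r + 24908) + 3*F = (-12582 + 24908) + 3*(-100) = 12326 - 300 = 12026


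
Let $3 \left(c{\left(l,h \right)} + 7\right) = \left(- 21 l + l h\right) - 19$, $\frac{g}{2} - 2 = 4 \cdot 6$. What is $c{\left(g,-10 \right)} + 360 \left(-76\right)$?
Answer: $- \frac{83732}{3} \approx -27911.0$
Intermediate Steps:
$g = 52$ ($g = 4 + 2 \cdot 4 \cdot 6 = 4 + 2 \cdot 24 = 4 + 48 = 52$)
$c{\left(l,h \right)} = - \frac{40}{3} - 7 l + \frac{h l}{3}$ ($c{\left(l,h \right)} = -7 + \frac{\left(- 21 l + l h\right) - 19}{3} = -7 + \frac{\left(- 21 l + h l\right) - 19}{3} = -7 + \frac{-19 - 21 l + h l}{3} = -7 - \left(\frac{19}{3} + 7 l - \frac{h l}{3}\right) = - \frac{40}{3} - 7 l + \frac{h l}{3}$)
$c{\left(g,-10 \right)} + 360 \left(-76\right) = \left(- \frac{40}{3} - 364 + \frac{1}{3} \left(-10\right) 52\right) + 360 \left(-76\right) = \left(- \frac{40}{3} - 364 - \frac{520}{3}\right) - 27360 = - \frac{1652}{3} - 27360 = - \frac{83732}{3}$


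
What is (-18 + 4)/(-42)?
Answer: ⅓ ≈ 0.33333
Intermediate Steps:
(-18 + 4)/(-42) = -1/42*(-14) = ⅓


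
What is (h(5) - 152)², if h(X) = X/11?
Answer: 2778889/121 ≈ 22966.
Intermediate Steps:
h(X) = X/11 (h(X) = X*(1/11) = X/11)
(h(5) - 152)² = ((1/11)*5 - 152)² = (5/11 - 152)² = (-1667/11)² = 2778889/121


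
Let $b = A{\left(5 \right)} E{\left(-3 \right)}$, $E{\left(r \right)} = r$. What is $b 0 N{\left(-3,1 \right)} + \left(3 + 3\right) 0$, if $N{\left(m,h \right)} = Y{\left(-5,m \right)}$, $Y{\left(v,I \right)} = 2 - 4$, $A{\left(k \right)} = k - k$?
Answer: $0$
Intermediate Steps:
$A{\left(k \right)} = 0$
$Y{\left(v,I \right)} = -2$ ($Y{\left(v,I \right)} = 2 - 4 = -2$)
$b = 0$ ($b = 0 \left(-3\right) = 0$)
$N{\left(m,h \right)} = -2$
$b 0 N{\left(-3,1 \right)} + \left(3 + 3\right) 0 = 0 \cdot 0 \left(-2\right) + \left(3 + 3\right) 0 = 0 \cdot 0 + 6 \cdot 0 = 0 + 0 = 0$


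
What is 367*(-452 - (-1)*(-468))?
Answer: -337640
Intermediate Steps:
367*(-452 - (-1)*(-468)) = 367*(-452 - 1*468) = 367*(-452 - 468) = 367*(-920) = -337640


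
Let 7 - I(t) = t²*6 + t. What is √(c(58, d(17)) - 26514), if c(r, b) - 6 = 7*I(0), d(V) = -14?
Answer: I*√26459 ≈ 162.66*I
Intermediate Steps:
I(t) = 7 - t - 6*t² (I(t) = 7 - (t²*6 + t) = 7 - (6*t² + t) = 7 - (t + 6*t²) = 7 + (-t - 6*t²) = 7 - t - 6*t²)
c(r, b) = 55 (c(r, b) = 6 + 7*(7 - 1*0 - 6*0²) = 6 + 7*(7 + 0 - 6*0) = 6 + 7*(7 + 0 + 0) = 6 + 7*7 = 6 + 49 = 55)
√(c(58, d(17)) - 26514) = √(55 - 26514) = √(-26459) = I*√26459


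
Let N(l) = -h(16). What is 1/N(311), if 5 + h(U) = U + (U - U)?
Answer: -1/11 ≈ -0.090909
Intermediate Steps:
h(U) = -5 + U (h(U) = -5 + (U + (U - U)) = -5 + (U + 0) = -5 + U)
N(l) = -11 (N(l) = -(-5 + 16) = -1*11 = -11)
1/N(311) = 1/(-11) = -1/11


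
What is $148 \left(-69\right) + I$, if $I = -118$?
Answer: $-10330$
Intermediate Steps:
$148 \left(-69\right) + I = 148 \left(-69\right) - 118 = -10212 - 118 = -10330$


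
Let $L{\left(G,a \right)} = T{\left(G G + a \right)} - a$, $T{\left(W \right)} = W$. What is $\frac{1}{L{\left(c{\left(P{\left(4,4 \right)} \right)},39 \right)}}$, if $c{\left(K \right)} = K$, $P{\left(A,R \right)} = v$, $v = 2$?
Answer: $\frac{1}{4} \approx 0.25$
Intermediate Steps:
$P{\left(A,R \right)} = 2$
$L{\left(G,a \right)} = G^{2}$ ($L{\left(G,a \right)} = \left(G G + a\right) - a = \left(G^{2} + a\right) - a = \left(a + G^{2}\right) - a = G^{2}$)
$\frac{1}{L{\left(c{\left(P{\left(4,4 \right)} \right)},39 \right)}} = \frac{1}{2^{2}} = \frac{1}{4}$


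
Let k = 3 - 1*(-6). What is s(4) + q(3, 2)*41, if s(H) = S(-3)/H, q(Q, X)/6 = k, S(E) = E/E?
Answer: 8857/4 ≈ 2214.3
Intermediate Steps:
S(E) = 1
k = 9 (k = 3 + 6 = 9)
q(Q, X) = 54 (q(Q, X) = 6*9 = 54)
s(H) = 1/H
s(4) + q(3, 2)*41 = 1/4 + 54*41 = 1/4 + 2214 = 8857/4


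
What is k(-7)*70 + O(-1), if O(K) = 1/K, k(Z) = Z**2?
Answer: 3429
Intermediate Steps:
k(-7)*70 + O(-1) = (-7)**2*70 + 1/(-1) = 49*70 - 1 = 3430 - 1 = 3429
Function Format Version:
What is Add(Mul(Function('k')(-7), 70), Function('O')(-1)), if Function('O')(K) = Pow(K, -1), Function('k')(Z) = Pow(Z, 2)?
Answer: 3429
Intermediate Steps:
Add(Mul(Function('k')(-7), 70), Function('O')(-1)) = Add(Mul(Pow(-7, 2), 70), Pow(-1, -1)) = Add(Mul(49, 70), -1) = Add(3430, -1) = 3429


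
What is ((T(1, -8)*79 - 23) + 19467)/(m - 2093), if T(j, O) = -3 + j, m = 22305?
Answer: 9643/10106 ≈ 0.95419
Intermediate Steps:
((T(1, -8)*79 - 23) + 19467)/(m - 2093) = (((-3 + 1)*79 - 23) + 19467)/(22305 - 2093) = ((-2*79 - 23) + 19467)/20212 = ((-158 - 23) + 19467)*(1/20212) = (-181 + 19467)*(1/20212) = 19286*(1/20212) = 9643/10106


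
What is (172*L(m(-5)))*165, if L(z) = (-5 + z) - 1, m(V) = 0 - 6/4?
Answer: -212850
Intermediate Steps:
m(V) = -3/2 (m(V) = 0 - 6/4 = 0 - 1*3/2 = 0 - 3/2 = -3/2)
L(z) = -6 + z
(172*L(m(-5)))*165 = (172*(-6 - 3/2))*165 = (172*(-15/2))*165 = -1290*165 = -212850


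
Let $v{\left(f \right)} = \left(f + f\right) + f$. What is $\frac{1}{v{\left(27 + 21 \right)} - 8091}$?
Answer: $- \frac{1}{7947} \approx -0.00012583$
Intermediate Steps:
$v{\left(f \right)} = 3 f$ ($v{\left(f \right)} = 2 f + f = 3 f$)
$\frac{1}{v{\left(27 + 21 \right)} - 8091} = \frac{1}{3 \left(27 + 21\right) - 8091} = \frac{1}{3 \cdot 48 - 8091} = \frac{1}{144 - 8091} = \frac{1}{-7947} = - \frac{1}{7947}$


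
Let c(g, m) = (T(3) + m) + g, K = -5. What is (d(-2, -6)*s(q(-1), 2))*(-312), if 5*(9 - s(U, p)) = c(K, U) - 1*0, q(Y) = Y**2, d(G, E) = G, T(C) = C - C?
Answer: 30576/5 ≈ 6115.2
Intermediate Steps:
T(C) = 0
c(g, m) = g + m (c(g, m) = (0 + m) + g = m + g = g + m)
s(U, p) = 10 - U/5 (s(U, p) = 9 - ((-5 + U) - 1*0)/5 = 9 - ((-5 + U) + 0)/5 = 9 - (-5 + U)/5 = 9 + (1 - U/5) = 10 - U/5)
(d(-2, -6)*s(q(-1), 2))*(-312) = -2*(10 - 1/5*(-1)**2)*(-312) = -2*(10 - 1/5*1)*(-312) = -2*(10 - 1/5)*(-312) = -2*49/5*(-312) = -98/5*(-312) = 30576/5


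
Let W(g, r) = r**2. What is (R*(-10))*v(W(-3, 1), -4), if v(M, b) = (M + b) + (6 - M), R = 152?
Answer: -3040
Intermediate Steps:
v(M, b) = 6 + b
(R*(-10))*v(W(-3, 1), -4) = (152*(-10))*(6 - 4) = -1520*2 = -3040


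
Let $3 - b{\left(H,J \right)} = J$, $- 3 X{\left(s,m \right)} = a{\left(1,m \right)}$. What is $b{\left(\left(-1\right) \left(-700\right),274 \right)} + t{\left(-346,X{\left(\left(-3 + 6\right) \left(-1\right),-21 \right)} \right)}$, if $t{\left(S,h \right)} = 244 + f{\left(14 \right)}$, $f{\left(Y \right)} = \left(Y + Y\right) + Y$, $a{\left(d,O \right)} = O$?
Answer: $15$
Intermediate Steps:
$f{\left(Y \right)} = 3 Y$ ($f{\left(Y \right)} = 2 Y + Y = 3 Y$)
$X{\left(s,m \right)} = - \frac{m}{3}$
$b{\left(H,J \right)} = 3 - J$
$t{\left(S,h \right)} = 286$ ($t{\left(S,h \right)} = 244 + 3 \cdot 14 = 244 + 42 = 286$)
$b{\left(\left(-1\right) \left(-700\right),274 \right)} + t{\left(-346,X{\left(\left(-3 + 6\right) \left(-1\right),-21 \right)} \right)} = \left(3 - 274\right) + 286 = -271 + 286 = 15$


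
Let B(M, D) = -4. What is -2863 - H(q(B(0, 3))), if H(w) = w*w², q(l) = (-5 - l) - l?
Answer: -2890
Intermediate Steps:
q(l) = -5 - 2*l
H(w) = w³
-2863 - H(q(B(0, 3))) = -2863 - (-5 - 2*(-4))³ = -2863 - (-5 + 8)³ = -2863 - 1*3³ = -2863 - 1*27 = -2863 - 27 = -2890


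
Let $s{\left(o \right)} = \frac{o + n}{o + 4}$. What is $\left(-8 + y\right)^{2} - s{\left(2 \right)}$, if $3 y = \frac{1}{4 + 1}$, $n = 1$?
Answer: $\frac{28097}{450} \approx 62.438$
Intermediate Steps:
$s{\left(o \right)} = \frac{1 + o}{4 + o}$ ($s{\left(o \right)} = \frac{o + 1}{o + 4} = \frac{1 + o}{4 + o}$)
$y = \frac{1}{15}$ ($y = \frac{1}{3 \left(4 + 1\right)} = \frac{1}{3 \cdot 5} = \frac{1}{3} \cdot \frac{1}{5} = \frac{1}{15} \approx 0.066667$)
$\left(-8 + y\right)^{2} - s{\left(2 \right)} = \left(-8 + \frac{1}{15}\right)^{2} - \frac{1 + 2}{4 + 2} = \left(- \frac{119}{15}\right)^{2} - \frac{1}{6} \cdot 3 = \frac{14161}{225} - \frac{1}{6} \cdot 3 = \frac{14161}{225} - \frac{1}{2} = \frac{28097}{450}$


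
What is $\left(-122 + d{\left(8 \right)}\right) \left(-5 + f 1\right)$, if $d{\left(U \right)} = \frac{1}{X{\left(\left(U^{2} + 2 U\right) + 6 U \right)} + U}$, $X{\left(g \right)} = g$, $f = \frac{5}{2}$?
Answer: $\frac{82955}{272} \approx 304.98$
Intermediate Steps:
$f = \frac{5}{2}$ ($f = 5 \cdot \frac{1}{2} = \frac{5}{2} \approx 2.5$)
$d{\left(U \right)} = \frac{1}{U^{2} + 9 U}$ ($d{\left(U \right)} = \frac{1}{\left(\left(U^{2} + 2 U\right) + 6 U\right) + U} = \frac{1}{\left(U^{2} + 8 U\right) + U} = \frac{1}{U^{2} + 9 U}$)
$\left(-122 + d{\left(8 \right)}\right) \left(-5 + f 1\right) = \left(-122 + \frac{1}{8 \left(9 + 8\right)}\right) \left(-5 + \frac{5}{2} \cdot 1\right) = \left(-122 + \frac{1}{8 \cdot 17}\right) \left(-5 + \frac{5}{2}\right) = \left(-122 + \frac{1}{8} \cdot \frac{1}{17}\right) \left(- \frac{5}{2}\right) = \left(-122 + \frac{1}{136}\right) \left(- \frac{5}{2}\right) = \left(- \frac{16591}{136}\right) \left(- \frac{5}{2}\right) = \frac{82955}{272}$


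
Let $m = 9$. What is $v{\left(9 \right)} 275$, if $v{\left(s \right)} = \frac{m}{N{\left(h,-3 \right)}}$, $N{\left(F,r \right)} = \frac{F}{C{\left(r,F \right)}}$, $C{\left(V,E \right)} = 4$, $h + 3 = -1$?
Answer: $-2475$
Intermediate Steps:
$h = -4$ ($h = -3 - 1 = -4$)
$N{\left(F,r \right)} = \frac{F}{4}$
$v{\left(s \right)} = -9$ ($v{\left(s \right)} = \frac{9}{\frac{1}{4} \left(-4\right)} = \frac{9}{-1} = 9 \left(-1\right) = -9$)
$v{\left(9 \right)} 275 = \left(-9\right) 275 = -2475$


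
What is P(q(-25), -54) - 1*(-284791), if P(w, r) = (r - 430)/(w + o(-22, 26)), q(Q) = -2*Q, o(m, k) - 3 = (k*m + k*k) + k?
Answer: 52116269/183 ≈ 2.8479e+5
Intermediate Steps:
o(m, k) = 3 + k + k² + k*m (o(m, k) = 3 + ((k*m + k*k) + k) = 3 + ((k*m + k²) + k) = 3 + ((k² + k*m) + k) = 3 + (k + k² + k*m) = 3 + k + k² + k*m)
P(w, r) = (-430 + r)/(133 + w) (P(w, r) = (r - 430)/(w + (3 + 26 + 26² + 26*(-22))) = (-430 + r)/(w + (3 + 26 + 676 - 572)) = (-430 + r)/(w + 133) = (-430 + r)/(133 + w))
P(q(-25), -54) - 1*(-284791) = (-430 - 54)/(133 - 2*(-25)) - 1*(-284791) = -484/(133 + 50) + 284791 = -484/183 + 284791 = 52116269/183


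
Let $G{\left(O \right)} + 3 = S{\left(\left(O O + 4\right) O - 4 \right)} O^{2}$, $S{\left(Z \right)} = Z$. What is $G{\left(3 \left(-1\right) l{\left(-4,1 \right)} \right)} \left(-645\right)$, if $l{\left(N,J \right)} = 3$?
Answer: $40178340$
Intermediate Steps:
$G{\left(O \right)} = -3 + O^{2} \left(-4 + O \left(4 + O^{2}\right)\right)$ ($G{\left(O \right)} = -3 + \left(\left(O O + 4\right) O - 4\right) O^{2} = -3 + \left(\left(O^{2} + 4\right) O - 4\right) O^{2} = -3 + \left(\left(4 + O^{2}\right) O - 4\right) O^{2} = -3 + \left(O \left(4 + O^{2}\right) - 4\right) O^{2} = -3 + \left(-4 + O \left(4 + O^{2}\right)\right) O^{2} = -3 + O^{2} \left(-4 + O \left(4 + O^{2}\right)\right)$)
$G{\left(3 \left(-1\right) l{\left(-4,1 \right)} \right)} \left(-645\right) = \left(-3 + \left(3 \left(-1\right) 3\right)^{2} \left(-4 + \left(3 \left(-1\right) 3\right)^{3} + 4 \cdot 3 \left(-1\right) 3\right)\right) \left(-645\right) = \left(-3 + \left(\left(-3\right) 3\right)^{2} \left(-4 + \left(\left(-3\right) 3\right)^{3} + 4 \left(\left(-3\right) 3\right)\right)\right) \left(-645\right) = \left(-3 + \left(-9\right)^{2} \left(-4 + \left(-9\right)^{3} + 4 \left(-9\right)\right)\right) \left(-645\right) = \left(-3 + 81 \left(-4 - 729 - 36\right)\right) \left(-645\right) = \left(-3 + 81 \left(-769\right)\right) \left(-645\right) = \left(-3 - 62289\right) \left(-645\right) = \left(-62292\right) \left(-645\right) = 40178340$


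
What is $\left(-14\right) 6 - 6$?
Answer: $-90$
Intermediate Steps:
$\left(-14\right) 6 - 6 = -84 - 6 = -90$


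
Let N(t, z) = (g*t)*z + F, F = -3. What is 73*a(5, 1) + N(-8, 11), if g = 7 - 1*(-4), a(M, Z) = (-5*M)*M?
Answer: -10096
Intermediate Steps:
a(M, Z) = -5*M**2
g = 11 (g = 7 + 4 = 11)
N(t, z) = -3 + 11*t*z (N(t, z) = (11*t)*z - 3 = 11*t*z - 3 = -3 + 11*t*z)
73*a(5, 1) + N(-8, 11) = 73*(-5*5**2) + (-3 + 11*(-8)*11) = 73*(-5*25) + (-3 - 968) = 73*(-125) - 971 = -9125 - 971 = -10096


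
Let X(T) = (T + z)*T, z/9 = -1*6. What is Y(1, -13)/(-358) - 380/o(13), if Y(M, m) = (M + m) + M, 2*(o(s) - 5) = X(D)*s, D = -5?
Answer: -45957/275302 ≈ -0.16693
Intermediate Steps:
z = -54 (z = 9*(-1*6) = 9*(-6) = -54)
X(T) = T*(-54 + T) (X(T) = (T - 54)*T = (-54 + T)*T = T*(-54 + T))
o(s) = 5 + 295*s/2 (o(s) = 5 + ((-5*(-54 - 5))*s)/2 = 5 + ((-5*(-59))*s)/2 = 5 + (295*s)/2 = 5 + 295*s/2)
Y(M, m) = m + 2*M
Y(1, -13)/(-358) - 380/o(13) = (-13 + 2*1)/(-358) - 380/(5 + (295/2)*13) = (-13 + 2)*(-1/358) - 380/(5 + 3835/2) = -11*(-1/358) - 380/3845/2 = 11/358 - 380*2/3845 = 11/358 - 152/769 = -45957/275302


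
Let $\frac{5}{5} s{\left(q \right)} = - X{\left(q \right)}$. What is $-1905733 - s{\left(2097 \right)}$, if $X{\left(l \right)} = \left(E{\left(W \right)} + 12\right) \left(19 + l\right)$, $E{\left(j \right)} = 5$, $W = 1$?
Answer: $-1869761$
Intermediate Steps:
$X{\left(l \right)} = 323 + 17 l$ ($X{\left(l \right)} = \left(5 + 12\right) \left(19 + l\right) = 17 \left(19 + l\right) = 323 + 17 l$)
$s{\left(q \right)} = -323 - 17 q$ ($s{\left(q \right)} = - (323 + 17 q) = -323 - 17 q$)
$-1905733 - s{\left(2097 \right)} = -1905733 - \left(-323 - 35649\right) = -1905733 - -35972 = -1905733 + 35972 = -1869761$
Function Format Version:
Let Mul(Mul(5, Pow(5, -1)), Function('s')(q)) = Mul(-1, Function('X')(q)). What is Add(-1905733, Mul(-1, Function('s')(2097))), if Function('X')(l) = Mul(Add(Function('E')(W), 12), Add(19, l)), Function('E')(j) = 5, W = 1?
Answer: -1869761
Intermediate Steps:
Function('X')(l) = Add(323, Mul(17, l)) (Function('X')(l) = Mul(Add(5, 12), Add(19, l)) = Mul(17, Add(19, l)) = Add(323, Mul(17, l)))
Function('s')(q) = Add(-323, Mul(-17, q)) (Function('s')(q) = Mul(-1, Add(323, Mul(17, q))) = Add(-323, Mul(-17, q)))
Add(-1905733, Mul(-1, Function('s')(2097))) = Add(-1905733, Mul(-1, Add(-323, Mul(-17, 2097)))) = Add(-1905733, Mul(-1, Add(-323, -35649))) = Add(-1905733, Mul(-1, -35972)) = Add(-1905733, 35972) = -1869761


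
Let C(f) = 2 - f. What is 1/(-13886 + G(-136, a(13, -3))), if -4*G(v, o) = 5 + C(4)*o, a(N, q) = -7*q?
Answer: -4/55507 ≈ -7.2063e-5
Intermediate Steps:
G(v, o) = -5/4 + o/2 (G(v, o) = -(5 + (2 - 1*4)*o)/4 = -(5 + (2 - 4)*o)/4 = -(5 - 2*o)/4 = -5/4 + o/2)
1/(-13886 + G(-136, a(13, -3))) = 1/(-13886 + (-5/4 + (-7*(-3))/2)) = 1/(-13886 + (-5/4 + (1/2)*21)) = 1/(-13886 + (-5/4 + 21/2)) = 1/(-13886 + 37/4) = 1/(-55507/4) = -4/55507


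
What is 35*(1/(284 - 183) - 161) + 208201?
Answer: 20459201/101 ≈ 2.0257e+5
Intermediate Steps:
35*(1/(284 - 183) - 161) + 208201 = 35*(1/101 - 161) + 208201 = 35*(-16260/101) + 208201 = -569100/101 + 208201 = 20459201/101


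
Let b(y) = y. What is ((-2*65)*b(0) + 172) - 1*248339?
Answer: -248167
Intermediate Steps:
((-2*65)*b(0) + 172) - 1*248339 = (-2*65*0 + 172) - 1*248339 = (-130*0 + 172) - 248339 = (0 + 172) - 248339 = 172 - 248339 = -248167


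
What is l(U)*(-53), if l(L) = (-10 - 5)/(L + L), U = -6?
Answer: -265/4 ≈ -66.250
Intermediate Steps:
l(L) = -15/(2*L) (l(L) = -15*1/(2*L) = -15/(2*L))
l(U)*(-53) = -15/2/(-6)*(-53) = -15/2*(-⅙)*(-53) = (5/4)*(-53) = -265/4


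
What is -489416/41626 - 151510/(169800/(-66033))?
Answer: 6939514454113/117801580 ≈ 58909.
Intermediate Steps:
-489416/41626 - 151510/(169800/(-66033)) = -489416*1/41626 - 151510/(169800*(-1/66033)) = -244708/20813 - 151510/(-56600/22011) = -244708/20813 - 151510*(-22011/56600) = -244708/20813 + 333488661/5660 = 6939514454113/117801580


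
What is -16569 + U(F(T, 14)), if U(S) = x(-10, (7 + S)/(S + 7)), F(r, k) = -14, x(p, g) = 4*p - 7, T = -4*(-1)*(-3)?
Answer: -16616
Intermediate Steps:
T = -12 (T = 4*(-3) = -12)
x(p, g) = -7 + 4*p
U(S) = -47 (U(S) = -7 + 4*(-10) = -7 - 40 = -47)
-16569 + U(F(T, 14)) = -16569 - 47 = -16616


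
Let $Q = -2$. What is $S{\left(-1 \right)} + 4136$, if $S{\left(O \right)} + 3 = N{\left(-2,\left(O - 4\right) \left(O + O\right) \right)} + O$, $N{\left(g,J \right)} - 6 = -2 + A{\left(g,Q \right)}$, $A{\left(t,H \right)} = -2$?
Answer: $4134$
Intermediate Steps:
$N{\left(g,J \right)} = 2$ ($N{\left(g,J \right)} = 6 - 4 = 2$)
$S{\left(O \right)} = -1 + O$ ($S{\left(O \right)} = -3 + \left(2 + O\right) = -1 + O$)
$S{\left(-1 \right)} + 4136 = \left(-1 - 1\right) + 4136 = -2 + 4136 = 4134$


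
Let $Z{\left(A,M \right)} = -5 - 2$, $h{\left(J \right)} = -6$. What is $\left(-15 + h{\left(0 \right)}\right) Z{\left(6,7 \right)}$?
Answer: $147$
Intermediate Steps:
$Z{\left(A,M \right)} = -7$ ($Z{\left(A,M \right)} = -5 - 2 = -7$)
$\left(-15 + h{\left(0 \right)}\right) Z{\left(6,7 \right)} = \left(-15 - 6\right) \left(-7\right) = \left(-21\right) \left(-7\right) = 147$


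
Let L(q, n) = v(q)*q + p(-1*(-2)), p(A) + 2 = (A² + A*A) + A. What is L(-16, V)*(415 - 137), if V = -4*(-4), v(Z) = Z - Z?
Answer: 2224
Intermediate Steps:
v(Z) = 0
p(A) = -2 + A + 2*A² (p(A) = -2 + ((A² + A*A) + A) = -2 + ((A² + A²) + A) = -2 + (2*A² + A) = -2 + (A + 2*A²) = -2 + A + 2*A²)
V = 16
L(q, n) = 8 (L(q, n) = 0*q + (-2 - 1*(-2) + 2*(-1*(-2))²) = 0 + (-2 + 2 + 2*2²) = 0 + (-2 + 2 + 2*4) = 0 + (-2 + 2 + 8) = 0 + 8 = 8)
L(-16, V)*(415 - 137) = 8*(415 - 137) = 8*278 = 2224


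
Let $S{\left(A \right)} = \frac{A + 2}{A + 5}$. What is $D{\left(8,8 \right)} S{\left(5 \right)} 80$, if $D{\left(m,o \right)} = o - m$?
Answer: $0$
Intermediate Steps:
$S{\left(A \right)} = \frac{2 + A}{5 + A}$
$D{\left(8,8 \right)} S{\left(5 \right)} 80 = \left(8 - 8\right) \frac{2 + 5}{5 + 5} \cdot 80 = \left(8 - 8\right) \frac{1}{10} \cdot 7 \cdot 80 = 0 \cdot \frac{1}{10} \cdot 7 \cdot 80 = 0 \cdot \frac{7}{10} \cdot 80 = 0 \cdot 80 = 0$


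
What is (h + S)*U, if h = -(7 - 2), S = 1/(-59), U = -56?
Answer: 16576/59 ≈ 280.95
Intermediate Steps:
S = -1/59 ≈ -0.016949
h = -5 (h = -1*5 = -5)
(h + S)*U = (-5 - 1/59)*(-56) = -296/59*(-56) = 16576/59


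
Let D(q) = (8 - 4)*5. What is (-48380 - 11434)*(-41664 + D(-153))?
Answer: 2490894216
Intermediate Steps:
D(q) = 20 (D(q) = 4*5 = 20)
(-48380 - 11434)*(-41664 + D(-153)) = (-48380 - 11434)*(-41664 + 20) = -59814*(-41644) = 2490894216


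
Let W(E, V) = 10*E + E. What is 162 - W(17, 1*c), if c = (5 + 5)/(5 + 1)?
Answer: -25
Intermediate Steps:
c = 5/3 (c = 10/6 = 10*(⅙) = 5/3 ≈ 1.6667)
W(E, V) = 11*E
162 - W(17, 1*c) = 162 - 11*17 = 162 - 1*187 = 162 - 187 = -25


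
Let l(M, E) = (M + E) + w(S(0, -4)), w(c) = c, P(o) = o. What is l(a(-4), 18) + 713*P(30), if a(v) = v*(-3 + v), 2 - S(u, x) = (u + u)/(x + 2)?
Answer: 21438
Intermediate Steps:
S(u, x) = 2 - 2*u/(2 + x) (S(u, x) = 2 - (u + u)/(x + 2) = 2 - 2*u/(2 + x))
l(M, E) = 2 + E + M (l(M, E) = (M + E) + 2*(2 - 4 - 1*0)/(2 - 4) = (E + M) + 2*(2 - 4 + 0)/(-2) = (E + M) + 2*(-½)*(-2) = (E + M) + 2 = 2 + E + M)
l(a(-4), 18) + 713*P(30) = (2 + 18 - 4*(-3 - 4)) + 713*30 = (2 + 18 - 4*(-7)) + 21390 = (2 + 18 + 28) + 21390 = 48 + 21390 = 21438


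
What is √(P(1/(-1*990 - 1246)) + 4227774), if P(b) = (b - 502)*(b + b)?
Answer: 5*√845503480066/2236 ≈ 2056.2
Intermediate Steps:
P(b) = 2*b*(-502 + b) (P(b) = (-502 + b)*(2*b) = 2*b*(-502 + b))
√(P(1/(-1*990 - 1246)) + 4227774) = √(2*(-502 + 1/(-1*990 - 1246))/(-1*990 - 1246) + 4227774) = √(2*(-502 + 1/(-990 - 1246))/(-990 - 1246) + 4227774) = √(2*(-502 + 1/(-2236))/(-2236) + 4227774) = √(2*(-1/2236)*(-502 - 1/2236) + 4227774) = √(2*(-1/2236)*(-1122473/2236) + 4227774) = √(1122473/2499848 + 4227774) = √(10568793500825/2499848) = 5*√845503480066/2236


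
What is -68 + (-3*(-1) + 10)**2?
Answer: 101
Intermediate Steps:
-68 + (-3*(-1) + 10)**2 = -68 + (3 + 10)**2 = -68 + 13**2 = -68 + 169 = 101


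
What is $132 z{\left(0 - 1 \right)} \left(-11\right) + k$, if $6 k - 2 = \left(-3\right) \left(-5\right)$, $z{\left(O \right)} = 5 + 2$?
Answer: $- \frac{60967}{6} \approx -10161.0$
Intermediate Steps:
$z{\left(O \right)} = 7$
$k = \frac{17}{6}$ ($k = \frac{1}{3} + \frac{\left(-3\right) \left(-5\right)}{6} = \frac{1}{3} + \frac{1}{6} \cdot 15 = \frac{1}{3} + \frac{5}{2} = \frac{17}{6} \approx 2.8333$)
$132 z{\left(0 - 1 \right)} \left(-11\right) + k = 132 \cdot 7 \left(-11\right) + \frac{17}{6} = 132 \left(-77\right) + \frac{17}{6} = -10164 + \frac{17}{6} = - \frac{60967}{6}$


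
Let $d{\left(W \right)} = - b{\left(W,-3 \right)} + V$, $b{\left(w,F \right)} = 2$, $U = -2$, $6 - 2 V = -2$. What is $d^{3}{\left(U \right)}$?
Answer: $8$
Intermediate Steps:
$V = 4$ ($V = 3 - -1 = 3 + 1 = 4$)
$d{\left(W \right)} = 2$ ($d{\left(W \right)} = \left(-1\right) 2 + 4 = -2 + 4 = 2$)
$d^{3}{\left(U \right)} = 2^{3} = 8$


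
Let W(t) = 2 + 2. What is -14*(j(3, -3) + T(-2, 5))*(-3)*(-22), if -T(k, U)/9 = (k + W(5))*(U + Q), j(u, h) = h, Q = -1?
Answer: 69300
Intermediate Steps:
W(t) = 4
T(k, U) = -9*(-1 + U)*(4 + k) (T(k, U) = -9*(k + 4)*(U - 1) = -9*(4 + k)*(-1 + U) = -9*(-1 + U)*(4 + k))
-14*(j(3, -3) + T(-2, 5))*(-3)*(-22) = -14*(-3 + (36 - 36*5 + 9*(-2) - 9*5*(-2)))*(-3)*(-22) = -14*(-3 + (36 - 180 - 18 + 90))*(-3)*(-22) = -14*(-3 - 72)*(-3)*(-22) = -(-1050)*(-3)*(-22) = -14*225*(-22) = -3150*(-22) = 69300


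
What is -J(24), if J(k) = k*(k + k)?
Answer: -1152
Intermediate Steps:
J(k) = 2*k**2 (J(k) = k*(2*k) = 2*k**2)
-J(24) = -2*24**2 = -2*576 = -1*1152 = -1152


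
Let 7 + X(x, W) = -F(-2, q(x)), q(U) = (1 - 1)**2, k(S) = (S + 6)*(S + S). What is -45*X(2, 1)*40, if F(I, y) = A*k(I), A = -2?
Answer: 70200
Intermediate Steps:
k(S) = 2*S*(6 + S) (k(S) = (6 + S)*(2*S) = 2*S*(6 + S))
q(U) = 0 (q(U) = 0**2 = 0)
F(I, y) = -4*I*(6 + I)
X(x, W) = -39 (X(x, W) = -7 - (-4)*(-2)*(6 - 2) = -7 - (-4)*(-2)*4 = -7 - 1*32 = -7 - 32 = -39)
-45*X(2, 1)*40 = -45*(-39)*40 = 1755*40 = 70200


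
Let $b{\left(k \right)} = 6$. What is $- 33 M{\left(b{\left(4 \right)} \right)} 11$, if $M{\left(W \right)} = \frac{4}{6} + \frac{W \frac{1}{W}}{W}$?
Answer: $- \frac{605}{2} \approx -302.5$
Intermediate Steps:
$M{\left(W \right)} = \frac{2}{3} + \frac{1}{W}$ ($M{\left(W \right)} = 4 \cdot \frac{1}{6} + 1 \frac{1}{W} = \frac{2}{3} + \frac{1}{W}$)
$- 33 M{\left(b{\left(4 \right)} \right)} 11 = - 33 \left(\frac{2}{3} + \frac{1}{6}\right) 11 = \left(-33\right) \frac{5}{6} \cdot 11 = \left(- \frac{55}{2}\right) 11 = - \frac{605}{2}$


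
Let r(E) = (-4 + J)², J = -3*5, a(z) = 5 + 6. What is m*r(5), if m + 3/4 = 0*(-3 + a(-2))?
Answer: -1083/4 ≈ -270.75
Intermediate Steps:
a(z) = 11
J = -15
m = -¾ (m = -¾ + 0*(-3 + 11) = -¾ + 0*8 = -¾ + 0 = -¾ ≈ -0.75000)
r(E) = 361 (r(E) = (-4 - 15)² = (-19)² = 361)
m*r(5) = -¾*361 = -1083/4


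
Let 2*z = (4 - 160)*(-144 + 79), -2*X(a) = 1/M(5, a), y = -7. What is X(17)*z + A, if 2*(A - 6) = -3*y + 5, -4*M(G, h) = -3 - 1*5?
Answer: -2497/2 ≈ -1248.5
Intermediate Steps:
M(G, h) = 2 (M(G, h) = -(-3 - 1*5)/4 = -(-3 - 5)/4 = -1/4*(-8) = 2)
X(a) = -1/4 (X(a) = -1/2/2 = -1/2*1/2 = -1/4)
z = 5070 (z = ((4 - 160)*(-144 + 79))/2 = (-156*(-65))/2 = (1/2)*10140 = 5070)
A = 19 (A = 6 + (-3*(-7) + 5)/2 = 6 + (21 + 5)/2 = 6 + (1/2)*26 = 6 + 13 = 19)
X(17)*z + A = -1/4*5070 + 19 = -2535/2 + 19 = -2497/2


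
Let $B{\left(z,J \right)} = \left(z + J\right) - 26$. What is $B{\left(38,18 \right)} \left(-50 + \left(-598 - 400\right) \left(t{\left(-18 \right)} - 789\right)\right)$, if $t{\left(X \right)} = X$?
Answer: $24160080$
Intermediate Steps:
$B{\left(z,J \right)} = -26 + J + z$ ($B{\left(z,J \right)} = \left(J + z\right) - 26 = -26 + J + z$)
$B{\left(38,18 \right)} \left(-50 + \left(-598 - 400\right) \left(t{\left(-18 \right)} - 789\right)\right) = \left(-26 + 18 + 38\right) \left(-50 + \left(-598 - 400\right) \left(-18 - 789\right)\right) = 30 \left(-50 - -805386\right) = 30 \left(-50 + 805386\right) = 30 \cdot 805336 = 24160080$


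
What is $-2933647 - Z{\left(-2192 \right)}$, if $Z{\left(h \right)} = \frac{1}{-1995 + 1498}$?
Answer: $- \frac{1458022558}{497} \approx -2.9336 \cdot 10^{6}$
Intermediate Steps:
$Z{\left(h \right)} = - \frac{1}{497}$ ($Z{\left(h \right)} = \frac{1}{-497} = - \frac{1}{497}$)
$-2933647 - Z{\left(-2192 \right)} = -2933647 - - \frac{1}{497} = -2933647 + \frac{1}{497} = - \frac{1458022558}{497}$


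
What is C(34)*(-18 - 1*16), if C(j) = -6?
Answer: 204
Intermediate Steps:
C(34)*(-18 - 1*16) = -6*(-18 - 1*16) = -6*(-18 - 16) = -6*(-34) = 204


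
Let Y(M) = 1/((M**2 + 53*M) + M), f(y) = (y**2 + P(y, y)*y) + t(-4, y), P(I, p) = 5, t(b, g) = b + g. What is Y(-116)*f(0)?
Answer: -1/1798 ≈ -0.00055617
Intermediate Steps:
f(y) = -4 + y**2 + 6*y (f(y) = (y**2 + 5*y) + (-4 + y) = -4 + y**2 + 6*y)
Y(M) = 1/(M**2 + 54*M)
Y(-116)*f(0) = (1/((-116)*(54 - 116)))*(-4 + 0**2 + 6*0) = (-1/116/(-62))*(-4 + 0 + 0) = -1/116*(-1/62)*(-4) = (1/7192)*(-4) = -1/1798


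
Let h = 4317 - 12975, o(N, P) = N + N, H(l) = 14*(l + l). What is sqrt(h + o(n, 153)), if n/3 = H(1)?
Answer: I*sqrt(8490) ≈ 92.141*I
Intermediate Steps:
H(l) = 28*l (H(l) = 14*(2*l) = 28*l)
n = 84 (n = 3*(28*1) = 3*28 = 84)
o(N, P) = 2*N
h = -8658
sqrt(h + o(n, 153)) = sqrt(-8658 + 2*84) = sqrt(-8658 + 168) = sqrt(-8490) = I*sqrt(8490)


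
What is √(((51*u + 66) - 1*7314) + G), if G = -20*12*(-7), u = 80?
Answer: 4*I*√93 ≈ 38.575*I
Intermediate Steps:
G = 1680 (G = -240*(-7) = 1680)
√(((51*u + 66) - 1*7314) + G) = √(((51*80 + 66) - 1*7314) + 1680) = √(((4080 + 66) - 7314) + 1680) = √((4146 - 7314) + 1680) = √(-3168 + 1680) = √(-1488) = 4*I*√93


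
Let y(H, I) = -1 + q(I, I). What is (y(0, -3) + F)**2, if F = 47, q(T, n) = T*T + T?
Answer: 2704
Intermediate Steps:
q(T, n) = T + T**2 (q(T, n) = T**2 + T = T + T**2)
y(H, I) = -1 + I*(1 + I)
(y(0, -3) + F)**2 = ((-1 - 3*(1 - 3)) + 47)**2 = ((-1 - 3*(-2)) + 47)**2 = ((-1 + 6) + 47)**2 = (5 + 47)**2 = 52**2 = 2704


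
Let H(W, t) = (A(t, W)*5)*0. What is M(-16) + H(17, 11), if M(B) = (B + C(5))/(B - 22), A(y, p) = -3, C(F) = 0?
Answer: 8/19 ≈ 0.42105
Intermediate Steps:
H(W, t) = 0 (H(W, t) = -3*5*0 = -15*0 = 0)
M(B) = B/(-22 + B) (M(B) = (B + 0)/(B - 22) = B/(-22 + B))
M(-16) + H(17, 11) = -16/(-22 - 16) + 0 = -16/(-38) + 0 = -16*(-1/38) + 0 = 8/19 + 0 = 8/19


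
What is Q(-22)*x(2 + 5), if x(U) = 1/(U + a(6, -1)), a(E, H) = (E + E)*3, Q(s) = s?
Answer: -22/43 ≈ -0.51163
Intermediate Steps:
a(E, H) = 6*E (a(E, H) = (2*E)*3 = 6*E)
x(U) = 1/(36 + U) (x(U) = 1/(U + 6*6) = 1/(U + 36) = 1/(36 + U))
Q(-22)*x(2 + 5) = -22/(36 + (2 + 5)) = -22/(36 + 7) = -22/43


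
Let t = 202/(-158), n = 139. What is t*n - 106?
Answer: -22413/79 ≈ -283.71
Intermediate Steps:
t = -101/79 (t = 202*(-1/158) = -101/79 ≈ -1.2785)
t*n - 106 = -101/79*139 - 106 = -14039/79 - 106 = -22413/79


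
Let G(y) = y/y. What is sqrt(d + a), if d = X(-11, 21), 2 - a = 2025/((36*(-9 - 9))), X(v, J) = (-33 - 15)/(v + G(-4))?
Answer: sqrt(3970)/20 ≈ 3.1504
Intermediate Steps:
G(y) = 1
X(v, J) = -48/(1 + v) (X(v, J) = (-33 - 15)/(v + 1) = -48/(1 + v))
a = 41/8 (a = 2 - 2025/(36*(-9 - 9)) = 2 - 2025/(36*(-18)) = 2 - 2025/(-648) = 2 - 2025*(-1)/648 = 2 - 1*(-25/8) = 2 + 25/8 = 41/8 ≈ 5.1250)
d = 24/5 (d = -48/(1 - 11) = -48/(-10) = -48*(-1/10) = 24/5 ≈ 4.8000)
sqrt(d + a) = sqrt(24/5 + 41/8) = sqrt(397/40) = sqrt(3970)/20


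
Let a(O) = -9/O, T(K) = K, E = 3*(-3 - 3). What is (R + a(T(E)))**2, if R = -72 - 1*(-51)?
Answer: 1681/4 ≈ 420.25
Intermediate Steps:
R = -21 (R = -72 + 51 = -21)
E = -18 (E = 3*(-6) = -18)
(R + a(T(E)))**2 = (-21 - 9/(-18))**2 = (-21 - 9*(-1/18))**2 = (-21 + 1/2)**2 = (-41/2)**2 = 1681/4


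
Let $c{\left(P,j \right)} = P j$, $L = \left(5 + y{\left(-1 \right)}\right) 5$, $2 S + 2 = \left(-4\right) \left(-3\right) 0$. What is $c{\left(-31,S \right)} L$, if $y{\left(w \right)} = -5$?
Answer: $0$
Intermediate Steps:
$S = -1$ ($S = -1 + \frac{\left(-4\right) \left(-3\right) 0}{2} = -1 + \frac{12 \cdot 0}{2} = -1 + \frac{1}{2} \cdot 0 = -1 + 0 = -1$)
$L = 0$ ($L = \left(5 - 5\right) 5 = 0 \cdot 5 = 0$)
$c{\left(-31,S \right)} L = \left(-31\right) \left(-1\right) 0 = 31 \cdot 0 = 0$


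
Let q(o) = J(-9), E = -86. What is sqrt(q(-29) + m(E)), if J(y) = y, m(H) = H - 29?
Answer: 2*I*sqrt(31) ≈ 11.136*I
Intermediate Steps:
m(H) = -29 + H
q(o) = -9
sqrt(q(-29) + m(E)) = sqrt(-9 + (-29 - 86)) = sqrt(-9 - 115) = sqrt(-124) = 2*I*sqrt(31)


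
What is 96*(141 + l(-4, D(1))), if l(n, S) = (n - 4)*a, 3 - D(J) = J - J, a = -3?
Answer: 15840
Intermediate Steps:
D(J) = 3 (D(J) = 3 - (J - J) = 3 - 1*0 = 3 + 0 = 3)
l(n, S) = 12 - 3*n (l(n, S) = (n - 4)*(-3) = (-4 + n)*(-3) = 12 - 3*n)
96*(141 + l(-4, D(1))) = 96*(141 + (12 - 3*(-4))) = 96*(141 + (12 + 12)) = 96*(141 + 24) = 96*165 = 15840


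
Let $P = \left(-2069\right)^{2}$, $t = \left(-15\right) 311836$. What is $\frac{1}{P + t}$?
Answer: $- \frac{1}{396779} \approx -2.5203 \cdot 10^{-6}$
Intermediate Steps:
$t = -4677540$
$P = 4280761$
$\frac{1}{P + t} = \frac{1}{4280761 - 4677540} = \frac{1}{-396779} = - \frac{1}{396779}$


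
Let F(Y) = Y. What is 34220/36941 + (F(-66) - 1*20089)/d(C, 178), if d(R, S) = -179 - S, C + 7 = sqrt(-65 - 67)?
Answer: 2618555/45633 ≈ 57.383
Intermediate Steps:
C = -7 + 2*I*sqrt(33) (C = -7 + sqrt(-65 - 67) = -7 + sqrt(-132) = -7 + 2*I*sqrt(33) ≈ -7.0 + 11.489*I)
34220/36941 + (F(-66) - 1*20089)/d(C, 178) = 34220/36941 + (-66 - 1*20089)/(-179 - 1*178) = 34220*(1/36941) + (-66 - 20089)/(-179 - 178) = 34220/36941 - 20155/(-357) = 34220/36941 - 20155*(-1/357) = 34220/36941 + 20155/357 = 2618555/45633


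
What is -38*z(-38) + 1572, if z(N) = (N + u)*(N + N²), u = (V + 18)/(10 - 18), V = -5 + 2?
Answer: 4264027/2 ≈ 2.1320e+6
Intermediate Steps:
V = -3
u = -15/8 (u = (-3 + 18)/(10 - 18) = 15/(-8) = 15*(-⅛) = -15/8 ≈ -1.8750)
z(N) = (-15/8 + N)*(N + N²) (z(N) = (N - 15/8)*(N + N²) = (-15/8 + N)*(N + N²))
-38*z(-38) + 1572 = -19*(-38)*(-15 - 7*(-38) + 8*(-38)²)/4 + 1572 = -19*(-38)*(-15 + 266 + 8*1444)/4 + 1572 = -19*(-38)*(-15 + 266 + 11552)/4 + 1572 = -19*(-38)*11803/4 + 1572 = -38*(-224257/4) + 1572 = 4260883/2 + 1572 = 4264027/2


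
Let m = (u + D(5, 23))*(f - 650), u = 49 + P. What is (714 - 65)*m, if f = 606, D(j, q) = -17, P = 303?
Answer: -9566260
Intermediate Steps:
u = 352 (u = 49 + 303 = 352)
m = -14740 (m = (352 - 17)*(606 - 650) = 335*(-44) = -14740)
(714 - 65)*m = (714 - 65)*(-14740) = 649*(-14740) = -9566260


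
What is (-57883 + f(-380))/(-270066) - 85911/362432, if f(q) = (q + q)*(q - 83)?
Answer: -3089418115/2330489536 ≈ -1.3257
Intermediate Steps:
f(q) = 2*q*(-83 + q) (f(q) = (2*q)*(-83 + q) = 2*q*(-83 + q))
(-57883 + f(-380))/(-270066) - 85911/362432 = (-57883 + 2*(-380)*(-83 - 380))/(-270066) - 85911/362432 = (-57883 + 2*(-380)*(-463))*(-1/270066) - 85911*1/362432 = (-57883 + 351880)*(-1/270066) - 12273/51776 = 293997*(-1/270066) - 12273/51776 = -97999/90022 - 12273/51776 = -3089418115/2330489536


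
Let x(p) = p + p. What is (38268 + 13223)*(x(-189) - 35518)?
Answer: -1848320936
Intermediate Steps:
x(p) = 2*p
(38268 + 13223)*(x(-189) - 35518) = (38268 + 13223)*(2*(-189) - 35518) = 51491*(-378 - 35518) = 51491*(-35896) = -1848320936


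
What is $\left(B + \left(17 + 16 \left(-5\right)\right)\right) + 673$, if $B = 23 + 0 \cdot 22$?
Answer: $633$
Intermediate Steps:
$B = 23$ ($B = 23 + 0 = 23$)
$\left(B + \left(17 + 16 \left(-5\right)\right)\right) + 673 = \left(23 + \left(17 + 16 \left(-5\right)\right)\right) + 673 = \left(23 + \left(17 - 80\right)\right) + 673 = \left(23 - 63\right) + 673 = -40 + 673 = 633$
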